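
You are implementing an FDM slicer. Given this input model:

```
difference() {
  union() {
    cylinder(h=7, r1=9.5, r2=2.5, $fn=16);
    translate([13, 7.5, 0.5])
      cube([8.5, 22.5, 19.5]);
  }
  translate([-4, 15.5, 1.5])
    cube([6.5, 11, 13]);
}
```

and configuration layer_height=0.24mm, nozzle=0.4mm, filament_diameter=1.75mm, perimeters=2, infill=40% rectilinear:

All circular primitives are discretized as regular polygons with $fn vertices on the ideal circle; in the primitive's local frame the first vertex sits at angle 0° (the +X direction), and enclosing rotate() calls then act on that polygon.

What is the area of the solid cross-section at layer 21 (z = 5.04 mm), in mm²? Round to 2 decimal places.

252.15 mm²

At z = 5.04 mm: the cone (r1=9.5→r2=2.5) has section circumradius 4.460 here — a regular 16-gon (area = (16/2)·4.460²·sin(360°/16) = 60.90 mm²); the cube at (13, 7.5) (footprint 8.5×22.5) is included at this height (area 191.25 mm²); Merging all regions: the 2 present regions are separate (no shared area or edge), so areas and boundary lengths simply add and each stays a separate island — area = 252.15 mm²; the 6.5×11 cube at (-4, 15.5) contributes its full rectangle (area 71.50 mm²); Subtracting the remaining from the first: starting from the result so far (252.15 mm²), the 6.5×11 cube at (-4, 15.5) misses the remaining region (no effect) — area = 252.15 mm². Overall, the cross-section has 2 separate islands. Net area = 252.15 mm².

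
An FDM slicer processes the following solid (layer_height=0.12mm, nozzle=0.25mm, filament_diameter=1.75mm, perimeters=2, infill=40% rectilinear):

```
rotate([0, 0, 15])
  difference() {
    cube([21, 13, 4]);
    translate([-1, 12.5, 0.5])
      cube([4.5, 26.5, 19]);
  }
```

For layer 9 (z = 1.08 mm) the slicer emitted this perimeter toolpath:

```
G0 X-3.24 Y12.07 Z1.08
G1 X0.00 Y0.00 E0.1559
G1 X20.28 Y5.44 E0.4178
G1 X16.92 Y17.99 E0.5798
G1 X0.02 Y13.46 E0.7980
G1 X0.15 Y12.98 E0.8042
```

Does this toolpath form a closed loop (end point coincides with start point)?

Start point (G0): (-3.24, 12.07). End point (last G1): the path does not return to the start — open.

no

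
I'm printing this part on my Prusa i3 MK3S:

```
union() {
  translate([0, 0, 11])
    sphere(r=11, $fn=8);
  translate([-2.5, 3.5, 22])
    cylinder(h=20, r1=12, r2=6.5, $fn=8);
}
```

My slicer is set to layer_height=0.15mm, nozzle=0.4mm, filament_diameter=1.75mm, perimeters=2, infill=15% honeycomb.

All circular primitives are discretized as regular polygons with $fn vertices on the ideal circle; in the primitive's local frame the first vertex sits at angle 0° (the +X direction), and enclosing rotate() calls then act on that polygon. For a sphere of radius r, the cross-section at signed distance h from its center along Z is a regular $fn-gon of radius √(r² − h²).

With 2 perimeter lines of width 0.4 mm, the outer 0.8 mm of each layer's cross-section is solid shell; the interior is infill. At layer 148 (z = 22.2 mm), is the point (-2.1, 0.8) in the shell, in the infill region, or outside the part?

At z = 22.2 mm: the sphere is absent (|z−center|=11.200 > r=11); the cone at (-2.5, 3.5) (r1=12→r2=6.5) has section circumradius 11.945 here — a regular 8-gon; Taking the union: only the cone at (-2.5, 3.5) is present, so the union is just that shape — 1 connected region. Overall, the cross-section is a single solid region. The nearest boundary edge runs (-2.50, -8.45)→(5.95, -4.95); distance from the point to it = 8.39 mm. The point is inside the cross-section and 8.39 mm from the nearest boundary — more than the 0.8 mm shell width (2 × 0.4), so it's in the infill interior.

infill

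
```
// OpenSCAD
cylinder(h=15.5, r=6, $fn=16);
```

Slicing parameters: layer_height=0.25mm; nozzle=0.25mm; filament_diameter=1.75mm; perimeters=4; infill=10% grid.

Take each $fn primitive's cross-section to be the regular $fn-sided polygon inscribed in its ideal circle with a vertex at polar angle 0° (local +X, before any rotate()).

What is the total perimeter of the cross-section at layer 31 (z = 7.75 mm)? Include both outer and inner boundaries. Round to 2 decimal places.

37.46 mm

At z = 7.75 mm: the r=6 cylinder gives a regular 16-gon of circumradius 6 (constant along its height) (perimeter = 2·16·6.000·sin(180°/16) = 37.46 mm). Overall, the cross-section is a single solid region. Total boundary length (outer) = 37.46 mm.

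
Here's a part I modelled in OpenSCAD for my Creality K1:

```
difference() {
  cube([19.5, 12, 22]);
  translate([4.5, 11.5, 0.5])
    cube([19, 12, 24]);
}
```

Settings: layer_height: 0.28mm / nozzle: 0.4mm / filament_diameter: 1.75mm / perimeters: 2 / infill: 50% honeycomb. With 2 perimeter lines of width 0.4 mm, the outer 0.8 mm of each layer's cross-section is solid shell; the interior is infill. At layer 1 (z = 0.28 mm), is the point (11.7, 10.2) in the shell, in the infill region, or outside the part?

At z = 0.28 mm: the cube is present — its section is the full 19.5×12 rectangle; the cube at (4.5, 11.5) does not reach this height (z outside [0.5, 24.5]); Subtracting the remaining from the first: none of the subtracted shapes is present at this height, so the 19.5×12 cube is unchanged — 1 connected region. Overall, the cross-section is a single solid region. The nearest boundary edge runs (19.50, 12.00)→(0.00, 12.00); distance from the point to it = 1.80 mm. The point is inside the cross-section and 1.80 mm from the nearest boundary — more than the 0.8 mm shell width (2 × 0.4), so it's in the infill interior.

infill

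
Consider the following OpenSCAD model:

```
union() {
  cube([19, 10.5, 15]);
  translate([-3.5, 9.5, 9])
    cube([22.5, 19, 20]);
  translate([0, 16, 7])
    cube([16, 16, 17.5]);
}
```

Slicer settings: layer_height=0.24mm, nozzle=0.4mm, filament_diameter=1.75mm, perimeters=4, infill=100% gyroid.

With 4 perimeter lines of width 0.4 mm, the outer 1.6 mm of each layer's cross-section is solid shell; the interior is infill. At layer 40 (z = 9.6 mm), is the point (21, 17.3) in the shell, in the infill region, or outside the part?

At z = 9.6 mm: the cube is present — its section is the full 19×10.5 rectangle; the cube at (-3.5, 9.5) is present — its section is the full 22.5×19 rectangle; the cube at (0, 16) (footprint 16×16) is included at this height; Taking the union: the regions partially overlap (shared area 219.00 mm²), so overlapping operands fuse into one piece — 1 connected region. Overall, the cross-section is a single solid region. The nearest boundary edge runs (19.00, 28.50)→(19.00, 10.50); distance from the point to it = 2.00 mm. The point is not inside any of the regions above, so it lies outside the cross-section (2.00 mm from the nearest boundary).

outside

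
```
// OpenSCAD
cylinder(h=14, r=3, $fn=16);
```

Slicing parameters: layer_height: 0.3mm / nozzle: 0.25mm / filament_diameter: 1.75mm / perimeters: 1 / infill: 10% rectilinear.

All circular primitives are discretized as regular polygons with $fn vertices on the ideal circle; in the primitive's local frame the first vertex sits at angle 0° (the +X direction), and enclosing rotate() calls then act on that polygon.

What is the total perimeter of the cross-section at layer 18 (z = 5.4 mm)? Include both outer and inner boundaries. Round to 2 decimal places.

18.73 mm

At z = 5.4 mm: the r=3 cylinder gives a regular 16-gon of circumradius 3 (constant along its height) (perimeter = 2·16·3.000·sin(180°/16) = 18.73 mm). Overall, the cross-section is a single solid region. Total boundary length (outer) = 18.73 mm.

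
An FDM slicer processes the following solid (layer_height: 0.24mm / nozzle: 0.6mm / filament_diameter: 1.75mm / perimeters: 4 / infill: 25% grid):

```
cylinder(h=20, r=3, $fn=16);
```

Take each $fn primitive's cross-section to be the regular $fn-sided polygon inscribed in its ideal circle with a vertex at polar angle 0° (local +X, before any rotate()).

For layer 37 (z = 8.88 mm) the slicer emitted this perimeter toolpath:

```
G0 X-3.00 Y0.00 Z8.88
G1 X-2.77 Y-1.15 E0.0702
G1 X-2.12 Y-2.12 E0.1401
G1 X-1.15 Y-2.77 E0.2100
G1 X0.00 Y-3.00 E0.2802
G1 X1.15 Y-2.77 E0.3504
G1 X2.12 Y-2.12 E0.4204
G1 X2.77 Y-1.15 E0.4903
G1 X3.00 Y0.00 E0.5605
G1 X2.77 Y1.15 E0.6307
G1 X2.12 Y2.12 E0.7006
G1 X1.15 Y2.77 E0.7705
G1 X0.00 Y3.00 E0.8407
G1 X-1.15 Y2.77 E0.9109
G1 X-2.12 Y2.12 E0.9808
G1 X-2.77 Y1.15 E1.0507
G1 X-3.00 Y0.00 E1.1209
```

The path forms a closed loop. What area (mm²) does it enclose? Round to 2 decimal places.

Apply the shoelace formula to the sequence of (X, Y) vertices; enclosed area = 27.54 mm².

27.54 mm²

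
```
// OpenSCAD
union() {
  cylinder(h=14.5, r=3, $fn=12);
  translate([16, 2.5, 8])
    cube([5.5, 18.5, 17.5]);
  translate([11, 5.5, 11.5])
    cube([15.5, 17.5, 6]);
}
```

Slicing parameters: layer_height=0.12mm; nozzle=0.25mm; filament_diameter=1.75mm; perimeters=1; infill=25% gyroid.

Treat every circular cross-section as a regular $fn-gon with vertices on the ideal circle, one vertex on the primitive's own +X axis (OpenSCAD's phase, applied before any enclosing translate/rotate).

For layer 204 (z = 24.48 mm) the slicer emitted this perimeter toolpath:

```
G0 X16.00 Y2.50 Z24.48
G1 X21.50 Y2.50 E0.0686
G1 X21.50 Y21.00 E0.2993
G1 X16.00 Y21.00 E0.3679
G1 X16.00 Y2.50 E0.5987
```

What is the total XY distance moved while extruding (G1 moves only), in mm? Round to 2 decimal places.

48.00 mm

Sum the Euclidean lengths of each G1 segment: total = 48.00 mm.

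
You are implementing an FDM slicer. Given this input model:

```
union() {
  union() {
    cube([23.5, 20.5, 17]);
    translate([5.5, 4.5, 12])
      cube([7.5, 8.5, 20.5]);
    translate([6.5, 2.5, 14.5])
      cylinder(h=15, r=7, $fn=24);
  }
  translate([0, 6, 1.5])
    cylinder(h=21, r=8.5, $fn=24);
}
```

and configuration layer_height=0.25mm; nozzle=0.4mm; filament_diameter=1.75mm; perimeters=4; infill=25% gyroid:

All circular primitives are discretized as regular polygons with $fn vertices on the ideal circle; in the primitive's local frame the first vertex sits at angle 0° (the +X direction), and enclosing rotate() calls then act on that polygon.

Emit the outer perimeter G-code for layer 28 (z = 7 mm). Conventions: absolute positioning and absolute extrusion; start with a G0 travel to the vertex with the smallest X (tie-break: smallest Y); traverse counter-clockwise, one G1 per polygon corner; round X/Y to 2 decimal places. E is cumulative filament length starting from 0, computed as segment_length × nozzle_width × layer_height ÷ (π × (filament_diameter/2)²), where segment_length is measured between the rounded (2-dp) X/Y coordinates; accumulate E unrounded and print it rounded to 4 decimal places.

G0 X-8.50 Y6.00 Z7.00
G1 X-8.21 Y3.80 E0.0923
G1 X-7.36 Y1.75 E0.1845
G1 X-6.01 Y-0.01 E0.2767
G1 X-4.25 Y-1.36 E0.3690
G1 X-2.20 Y-2.21 E0.4612
G1 X0.00 Y-2.50 E0.5535
G1 X2.20 Y-2.21 E0.6457
G1 X4.25 Y-1.36 E0.7380
G1 X6.01 Y-0.01 E0.8302
G1 X6.02 Y0.00 E0.8308
G1 X23.50 Y0.00 E1.5575
G1 X23.50 Y20.50 E2.4098
G1 X0.00 Y20.50 E3.3869
G1 X0.00 Y14.50 E3.6363
G1 X-2.20 Y14.21 E3.7286
G1 X-4.25 Y13.36 E3.8208
G1 X-6.01 Y12.01 E3.9130
G1 X-7.36 Y10.25 E4.0053
G1 X-8.21 Y8.20 E4.0975
G1 X-8.50 Y6.00 E4.1898

At z = 7 mm: the cube is present — its section is the full 23.5×20.5 rectangle; the cube at (5.5, 4.5) is not intersected at this z (z outside [12, 32.5]); the cylinder at (6.5, 2.5) does not reach this height (z outside [14.5, 29.5]); Combining (union): only the 23.5×20.5 cube is present, so the union is just that shape — 1 connected region; the r=8.5 cylinder at (0, 6) gives a regular 24-gon of circumradius 8.5 (constant along its height); Combining (union): the regions partially overlap (shared area 102.15 mm²), so overlapping operands fuse into one piece — 1 connected region. The outline is a single polygon with 20 vertices. Extrusion per mm of travel: 0.4 × 0.25 / (π × 0.875²) = 0.041575. Accumulating E over each segment gives final E = 4.1898.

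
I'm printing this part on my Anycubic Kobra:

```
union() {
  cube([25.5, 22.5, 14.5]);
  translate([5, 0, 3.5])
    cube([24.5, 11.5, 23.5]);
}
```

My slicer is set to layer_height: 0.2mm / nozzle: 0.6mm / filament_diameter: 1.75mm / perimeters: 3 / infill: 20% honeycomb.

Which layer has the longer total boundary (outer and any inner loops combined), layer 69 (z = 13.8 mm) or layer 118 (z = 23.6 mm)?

Layer 69 (z = 13.8): the 25.5×22.5 cube contributes its full rectangle (perimeter 96.00 mm); the cube at (5, 0) is present — its section is the full 24.5×11.5 rectangle (perimeter 72.00 mm); Combining (union): the regions partially overlap (shared area 235.75 mm²), so the edge portions inside another operand are dropped and the merged outline is re-measured after clipping — boundary = 104.00 mm. So its perimeter = 104.00 mm. Layer 118 (z = 23.6): the cube is not intersected at this z (z outside [0, 14.5]); the cube at (5, 0) is present — its section is the full 24.5×11.5 rectangle (perimeter 72.00 mm); Merging all regions: only the 24.5×11.5 cube at (5, 0) is present, so the union is just that shape — boundary = 72.00 mm. So its perimeter = 72.00 mm. Layer 69 is larger (104.00 vs 72.00 mm).

layer 69 (z = 13.8 mm)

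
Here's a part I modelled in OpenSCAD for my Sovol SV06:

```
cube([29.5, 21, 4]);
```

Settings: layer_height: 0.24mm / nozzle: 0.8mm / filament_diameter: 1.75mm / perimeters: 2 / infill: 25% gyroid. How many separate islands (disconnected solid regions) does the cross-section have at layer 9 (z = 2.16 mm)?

1

At z = 2.16 mm: the cube is present — its section is the full 29.5×21 rectangle. Overall, the cross-section is a single solid region. Island count = 1.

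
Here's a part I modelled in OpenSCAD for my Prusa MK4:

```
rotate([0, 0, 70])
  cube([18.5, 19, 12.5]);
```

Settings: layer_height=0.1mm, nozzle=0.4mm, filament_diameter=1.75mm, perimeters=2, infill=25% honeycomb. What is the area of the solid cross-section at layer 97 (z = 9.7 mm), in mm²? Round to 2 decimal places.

At z = 9.7 mm: the cube is present — its section is the full 18.5×19 rectangle (area 351.50 mm²); (whole slice rotated 70° about Z — lengths, areas and connectivity unchanged). Overall, the cross-section is a single solid region. Net area = 351.50 mm².

351.50 mm²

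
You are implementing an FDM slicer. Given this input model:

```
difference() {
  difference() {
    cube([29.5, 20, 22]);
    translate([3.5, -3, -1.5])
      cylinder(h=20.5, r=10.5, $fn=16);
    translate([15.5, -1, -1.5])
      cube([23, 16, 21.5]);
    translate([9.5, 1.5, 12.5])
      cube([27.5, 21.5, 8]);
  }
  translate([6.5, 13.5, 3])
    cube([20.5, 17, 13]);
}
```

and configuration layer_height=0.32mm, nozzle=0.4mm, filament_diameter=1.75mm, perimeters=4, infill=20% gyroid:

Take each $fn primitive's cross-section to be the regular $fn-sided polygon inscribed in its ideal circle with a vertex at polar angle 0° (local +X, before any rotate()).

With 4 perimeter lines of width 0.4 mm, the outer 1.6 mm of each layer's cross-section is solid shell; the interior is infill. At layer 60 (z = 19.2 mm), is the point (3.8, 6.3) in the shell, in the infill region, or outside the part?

At z = 19.2 mm: the 29.5×20 cube contributes its full rectangle; the cylinder at (3.5, -3) is absent (z outside [-1.5, 19]); the cube at (15.5, -1) is present — its section is the full 23×16 rectangle; the 27.5×21.5 cube at (9.5, 1.5) contributes its full rectangle; Subtracting the remaining from the first: starting from the 29.5×20 cube, the 23×16 cube at (15.5, -1) partially overlaps it — only the 210.00 mm² overlap (of its 368.00 mm²) is removed, clipping the outline; the 27.5×21.5 cube at (9.5, 1.5) partially overlaps it — only the 181.00 mm² overlap (of its 591.25 mm²) is removed, clipping the outline — 1 connected region; the cube at (6.5, 13.5) does not reach this height (z outside [3, 16]); Taking the first minus the rest: none of the subtracted shapes is present at this height, so that combined region is unchanged — 1 connected region. Overall, the cross-section is a single solid region. The nearest boundary edge runs (0.00, 0.00)→(0.00, 20.00); distance from the point to it = 3.80 mm. The point is inside the cross-section and 3.80 mm from the nearest boundary — more than the 1.6 mm shell width (4 × 0.4), so it's in the infill interior.

infill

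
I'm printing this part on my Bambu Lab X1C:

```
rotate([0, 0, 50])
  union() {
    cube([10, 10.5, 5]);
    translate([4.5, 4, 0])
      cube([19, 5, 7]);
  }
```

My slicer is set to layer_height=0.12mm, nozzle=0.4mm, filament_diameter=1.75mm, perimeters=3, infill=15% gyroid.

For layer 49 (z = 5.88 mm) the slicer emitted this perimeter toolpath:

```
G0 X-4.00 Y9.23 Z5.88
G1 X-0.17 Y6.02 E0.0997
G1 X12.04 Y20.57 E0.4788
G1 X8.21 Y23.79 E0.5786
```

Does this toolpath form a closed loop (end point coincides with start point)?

no

Start point (G0): (-4.00, 9.23). End point (last G1): the path does not return to the start — open.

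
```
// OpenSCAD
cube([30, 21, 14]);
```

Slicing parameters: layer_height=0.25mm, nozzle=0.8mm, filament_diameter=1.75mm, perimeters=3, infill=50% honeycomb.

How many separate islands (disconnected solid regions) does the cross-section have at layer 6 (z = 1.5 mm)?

At z = 1.5 mm: the 30×21 cube contributes its full rectangle. Overall, the cross-section is a single solid region. Island count = 1.

1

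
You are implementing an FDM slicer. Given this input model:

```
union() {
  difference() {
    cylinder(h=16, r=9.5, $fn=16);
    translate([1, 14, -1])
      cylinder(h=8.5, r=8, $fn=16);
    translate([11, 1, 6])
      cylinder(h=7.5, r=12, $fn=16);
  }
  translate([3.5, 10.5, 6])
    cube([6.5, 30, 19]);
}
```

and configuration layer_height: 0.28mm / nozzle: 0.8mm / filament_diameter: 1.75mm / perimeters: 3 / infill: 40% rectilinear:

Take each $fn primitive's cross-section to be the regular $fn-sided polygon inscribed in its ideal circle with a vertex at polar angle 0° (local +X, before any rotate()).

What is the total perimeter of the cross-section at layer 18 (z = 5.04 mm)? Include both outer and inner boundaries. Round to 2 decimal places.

59.52 mm

At z = 5.04 mm: the cylinder: section is a regular 16-gon, circumradius r=9.5 (perimeter = 2·16·9.500·sin(180°/16) = 59.31 mm); the cylinder at (1, 14): section is a regular 16-gon, circumradius r=8 (perimeter = 2·16·8.000·sin(180°/16) = 49.94 mm); the cylinder at (11, 1) does not reach this height (z outside [6, 13.5]); Subtracting the remaining from the first: starting from the r=9.5 cylinder, the r=8 cylinder at (1, 14) partially overlaps it — only the 22.08 mm² overlap (of its 195.93 mm²) is removed, clipping the outline — boundary = 59.52 mm; the cube at (3.5, 10.5) is not intersected at this z (z outside [6, 25]); Combining (union): only that combined region is present, so the union is just that shape — boundary = 59.52 mm. Overall, the cross-section is a single solid region. Total boundary length (outer) = 59.52 mm.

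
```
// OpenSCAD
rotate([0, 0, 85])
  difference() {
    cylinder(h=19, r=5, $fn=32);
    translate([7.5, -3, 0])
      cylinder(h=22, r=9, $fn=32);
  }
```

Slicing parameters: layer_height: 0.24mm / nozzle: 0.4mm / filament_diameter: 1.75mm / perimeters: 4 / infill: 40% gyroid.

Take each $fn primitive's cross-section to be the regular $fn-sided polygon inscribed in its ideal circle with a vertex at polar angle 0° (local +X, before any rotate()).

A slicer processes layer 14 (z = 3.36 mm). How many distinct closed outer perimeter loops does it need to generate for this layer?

1

At z = 3.36 mm: the cylinder: section is a regular 32-gon, circumradius r=5; the r=9 cylinder at (7.5, -3) gives a regular 32-gon of circumradius 9 (constant along its height); After the difference (first − rest): starting from the r=5 cylinder, the r=9 cylinder at (7.5, -3) partially overlaps it — only the 43.10 mm² overlap (of its 252.84 mm²) is removed, clipping the outline — 1 connected region; (rotated 85° about Z; rotation is an isometry so areas/perimeters/island counts are preserved). The result has 1 disconnected region.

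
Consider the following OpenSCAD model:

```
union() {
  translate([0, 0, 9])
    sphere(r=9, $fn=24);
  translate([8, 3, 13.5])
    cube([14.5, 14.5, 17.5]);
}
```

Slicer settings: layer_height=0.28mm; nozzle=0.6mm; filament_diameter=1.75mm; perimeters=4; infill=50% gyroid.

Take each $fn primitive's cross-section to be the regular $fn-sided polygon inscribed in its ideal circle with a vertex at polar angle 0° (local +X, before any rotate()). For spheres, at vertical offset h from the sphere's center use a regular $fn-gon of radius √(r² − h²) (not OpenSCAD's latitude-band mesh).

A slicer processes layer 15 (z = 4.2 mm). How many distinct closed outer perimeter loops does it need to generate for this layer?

1

At z = 4.2 mm: the r=9 sphere contributes a regular 24-gon of circumradius √(9²−4.8²) = 7.613; the cube at (8, 3) is absent (z outside [13.5, 31]); Combining (union): only the r=9 sphere is present, so the union is just that shape — 1 connected region. The result has 1 disconnected region.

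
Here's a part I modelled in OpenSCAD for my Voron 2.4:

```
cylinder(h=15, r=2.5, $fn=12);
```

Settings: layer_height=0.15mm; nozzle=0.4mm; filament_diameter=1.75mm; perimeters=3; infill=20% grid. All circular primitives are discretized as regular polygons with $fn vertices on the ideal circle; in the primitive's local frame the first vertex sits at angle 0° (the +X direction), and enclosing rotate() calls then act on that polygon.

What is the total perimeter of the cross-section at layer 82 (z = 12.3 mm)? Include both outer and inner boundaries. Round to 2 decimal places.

At z = 12.3 mm: the r=2.5 cylinder gives a regular 12-gon of circumradius 2.5 (constant along its height) (perimeter = 2·12·2.500·sin(180°/12) = 15.53 mm). Overall, the cross-section is a single solid region. Total boundary length (outer) = 15.53 mm.

15.53 mm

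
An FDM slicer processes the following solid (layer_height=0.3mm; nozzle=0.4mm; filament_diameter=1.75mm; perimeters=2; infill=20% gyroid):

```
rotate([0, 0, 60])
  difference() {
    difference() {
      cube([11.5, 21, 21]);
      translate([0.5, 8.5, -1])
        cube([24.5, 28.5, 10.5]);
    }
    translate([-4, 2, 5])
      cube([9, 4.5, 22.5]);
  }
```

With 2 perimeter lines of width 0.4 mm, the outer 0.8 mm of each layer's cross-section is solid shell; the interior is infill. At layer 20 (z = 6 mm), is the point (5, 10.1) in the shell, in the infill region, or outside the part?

At z = 6 mm: the cube (footprint 11.5×21) is included at this height; the 24.5×28.5 cube at (0.5, 8.5) contributes its full rectangle; After the difference (first − rest): starting from the 11.5×21 cube, the 24.5×28.5 cube at (0.5, 8.5) partially overlaps it — only the 137.50 mm² overlap (of its 698.25 mm²) is removed, clipping the outline — 1 connected region; the cube at (-4, 2) (footprint 9×4.5) is included at this height; Subtracting the remaining from the first: starting from that combined region, the 9×4.5 cube at (-4, 2) partially overlaps it — only the 22.50 mm² overlap (of its 40.50 mm²) is removed, clipping the outline — 1 connected region; (whole slice rotated 60° about Z — lengths, areas and connectivity unchanged). Overall, the cross-section is a single solid region. Undo the 60° rotation: the query point maps to (11.247, 0.720) in the un-rotated model frame. The nearest boundary edge runs (11.50, 8.50)→(11.50, 0.00); distance from the point to it = 0.25 mm. The point is inside the cross-section, 0.25 mm from the nearest boundary — within the 0.8 mm shell band (2 × 0.4).

shell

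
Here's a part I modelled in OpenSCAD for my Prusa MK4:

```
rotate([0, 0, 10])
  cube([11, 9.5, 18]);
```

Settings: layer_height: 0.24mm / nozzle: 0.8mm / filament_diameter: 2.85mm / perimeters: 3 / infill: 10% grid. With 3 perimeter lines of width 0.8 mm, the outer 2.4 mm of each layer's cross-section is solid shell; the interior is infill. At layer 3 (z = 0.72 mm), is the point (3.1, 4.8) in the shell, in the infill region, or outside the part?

At z = 0.72 mm: the cube (footprint 11×9.5) is included at this height; (rotated 10° about Z; rotation is an isometry so areas/perimeters/island counts are preserved). Overall, the cross-section is a single solid region. Undo the 10° rotation: the query point maps to (3.886, 4.189) in the un-rotated model frame. The nearest boundary edge runs (0.00, 9.50)→(0.00, 0.00); distance from the point to it = 3.89 mm. The point is inside the cross-section and 3.89 mm from the nearest boundary — more than the 2.4 mm shell width (3 × 0.8), so it's in the infill interior.

infill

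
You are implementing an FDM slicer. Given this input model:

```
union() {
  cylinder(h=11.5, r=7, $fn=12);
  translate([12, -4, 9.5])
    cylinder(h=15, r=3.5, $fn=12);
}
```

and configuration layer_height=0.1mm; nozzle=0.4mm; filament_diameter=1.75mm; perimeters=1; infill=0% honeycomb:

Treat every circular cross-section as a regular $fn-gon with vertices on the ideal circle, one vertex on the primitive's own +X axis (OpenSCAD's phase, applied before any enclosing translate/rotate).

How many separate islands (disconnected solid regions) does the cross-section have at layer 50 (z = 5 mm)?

At z = 5 mm: the r=7 cylinder contributes a regular 12-gon of circumradius 7; the cylinder at (12, -4) is absent (z outside [9.5, 24.5]); Combining (union): only the r=7 cylinder is present, so the union is just that shape — 1 connected region. Overall, the cross-section is a single solid region. Island count = 1.

1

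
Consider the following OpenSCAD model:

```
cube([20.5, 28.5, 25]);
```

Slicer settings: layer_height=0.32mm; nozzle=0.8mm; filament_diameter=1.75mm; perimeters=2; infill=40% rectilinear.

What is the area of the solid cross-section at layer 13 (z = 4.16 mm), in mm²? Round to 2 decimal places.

At z = 4.16 mm: the cube is present — its section is the full 20.5×28.5 rectangle (area 584.25 mm²). Overall, the cross-section is a single solid region. Net area = 584.25 mm².

584.25 mm²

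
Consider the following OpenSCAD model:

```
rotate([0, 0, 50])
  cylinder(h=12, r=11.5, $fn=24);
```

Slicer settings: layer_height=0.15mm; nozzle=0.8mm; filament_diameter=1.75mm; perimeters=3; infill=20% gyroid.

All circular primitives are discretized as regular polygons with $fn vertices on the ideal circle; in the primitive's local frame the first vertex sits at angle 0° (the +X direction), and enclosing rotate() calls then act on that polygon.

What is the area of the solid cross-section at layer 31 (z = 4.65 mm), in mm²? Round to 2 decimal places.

410.75 mm²

At z = 4.65 mm: the r=11.5 cylinder gives a regular 24-gon of circumradius 11.5 (constant along its height) (area = (24/2)·11.500²·sin(360°/24) = 410.75 mm²); (rotated 50° about Z; rotation is an isometry so areas/perimeters/island counts are preserved). Overall, the cross-section is a single solid region. Net area = 410.75 mm².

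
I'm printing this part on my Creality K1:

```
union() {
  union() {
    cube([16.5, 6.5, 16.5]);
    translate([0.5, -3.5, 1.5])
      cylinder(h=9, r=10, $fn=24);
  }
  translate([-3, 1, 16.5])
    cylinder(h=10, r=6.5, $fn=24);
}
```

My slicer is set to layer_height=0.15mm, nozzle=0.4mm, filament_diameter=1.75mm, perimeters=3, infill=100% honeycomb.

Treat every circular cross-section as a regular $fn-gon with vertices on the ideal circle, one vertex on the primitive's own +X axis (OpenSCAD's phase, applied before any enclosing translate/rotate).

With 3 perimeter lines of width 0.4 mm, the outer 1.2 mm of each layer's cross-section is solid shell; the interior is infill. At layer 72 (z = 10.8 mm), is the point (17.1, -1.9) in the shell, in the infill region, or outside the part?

At z = 10.8 mm: the 16.5×6.5 cube contributes its full rectangle; the cylinder at (0.5, -3.5) does not reach this height (z outside [1.5, 10.5]); Combining (union): only the 16.5×6.5 cube is present, so the union is just that shape — 1 connected region; the cylinder at (-3, 1) is absent (z outside [16.5, 26.5]); Combining (union): only that combined region is present, so the union is just that shape — 1 connected region. Overall, the cross-section is a single solid region. The nearest boundary edge runs (0.00, 0.00)→(16.50, 0.00); distance from the point to it = 1.99 mm. The point is not inside any of the regions above, so it lies outside the cross-section (1.99 mm from the nearest boundary).

outside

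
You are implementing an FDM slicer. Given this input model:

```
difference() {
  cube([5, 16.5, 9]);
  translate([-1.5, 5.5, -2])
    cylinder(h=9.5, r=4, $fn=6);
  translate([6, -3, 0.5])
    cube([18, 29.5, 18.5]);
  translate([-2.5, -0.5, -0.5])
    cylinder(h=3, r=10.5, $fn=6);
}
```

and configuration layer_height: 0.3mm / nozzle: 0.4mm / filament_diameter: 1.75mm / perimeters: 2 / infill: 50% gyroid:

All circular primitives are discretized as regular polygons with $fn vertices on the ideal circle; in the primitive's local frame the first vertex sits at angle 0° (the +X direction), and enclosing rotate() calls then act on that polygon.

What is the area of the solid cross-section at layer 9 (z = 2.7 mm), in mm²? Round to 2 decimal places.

At z = 2.7 mm: the cube is present — its section is the full 5×16.5 rectangle (area 82.50 mm²); the r=4 cylinder at (-1.5, 5.5) gives a regular 6-gon of circumradius 4 (constant along its height) (area = (6/2)·4.000²·sin(360°/6) = 41.57 mm²); the cube at (6, -3) (footprint 18×29.5) is included at this height (area 531.00 mm²); the cylinder at (-2.5, -0.5) is absent (z outside [-0.5, 2.5]); After the difference (first − rest): starting from the 5×16.5 cube (82.50 mm²), the r=4 cylinder at (-1.5, 5.5) partially overlaps it — only the 10.39 mm² overlap (of its 41.57 mm²) is removed, clipping the outline; the 18×29.5 cube at (6, -3) misses the remaining region (no effect) — area = 72.11 mm². Overall, the cross-section is a single solid region. Net area = 72.11 mm².

72.11 mm²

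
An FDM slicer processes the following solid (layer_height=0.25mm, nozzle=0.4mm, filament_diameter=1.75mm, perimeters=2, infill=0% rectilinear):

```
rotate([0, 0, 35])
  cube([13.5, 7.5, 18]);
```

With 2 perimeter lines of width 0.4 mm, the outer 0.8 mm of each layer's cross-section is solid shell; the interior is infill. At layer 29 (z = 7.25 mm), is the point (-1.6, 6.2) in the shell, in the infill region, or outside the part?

At z = 7.25 mm: the 13.5×7.5 cube contributes its full rectangle; (rotated 35° about Z; rotation is an isometry so areas/perimeters/island counts are preserved). Overall, the cross-section is a single solid region. Undo the 35° rotation: the query point maps to (2.246, 5.996) in the un-rotated model frame. The nearest boundary edge runs (13.50, 7.50)→(0.00, 7.50); distance from the point to it = 1.50 mm. The point is inside the cross-section and 1.50 mm from the nearest boundary — more than the 0.8 mm shell width (2 × 0.4), so it's in the infill interior.

infill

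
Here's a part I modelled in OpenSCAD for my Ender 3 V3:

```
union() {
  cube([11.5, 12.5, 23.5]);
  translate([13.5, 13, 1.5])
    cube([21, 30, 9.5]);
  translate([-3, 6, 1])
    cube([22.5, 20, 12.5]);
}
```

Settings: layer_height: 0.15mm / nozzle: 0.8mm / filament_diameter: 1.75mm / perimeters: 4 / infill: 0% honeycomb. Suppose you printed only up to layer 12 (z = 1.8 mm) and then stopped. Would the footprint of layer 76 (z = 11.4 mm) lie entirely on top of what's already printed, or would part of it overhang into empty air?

Compare the two slices. At z = 1.8: the cube (footprint 11.5×12.5) is included at this height (area 143.75 mm²); the cube at (13.5, 13) (footprint 21×30) is included at this height (area 630.00 mm²); the 22.5×20 cube at (-3, 6) contributes its full rectangle (area 450.00 mm²); Taking the union: the regions partially overlap — summed areas 1223.75 mm² minus the doubly-counted overlap 152.75 mm² gives 1071.00 mm² — area = 1071.00 mm². At z = 11.4: the cube (footprint 11.5×12.5) is included at this height (area 143.75 mm²); the cube at (13.5, 13) does not reach this height (z outside [1.5, 11]); the cube at (-3, 6) (footprint 22.5×20) is included at this height (area 450.00 mm²); Merging all regions: the regions partially overlap — summed areas 593.75 mm² minus the doubly-counted overlap 74.75 mm² gives 519.00 mm² — area = 519.00 mm². Checking containment: the cross-section at z = 11.4 is a subset of the cross-section at z = 1.8.

entirely on top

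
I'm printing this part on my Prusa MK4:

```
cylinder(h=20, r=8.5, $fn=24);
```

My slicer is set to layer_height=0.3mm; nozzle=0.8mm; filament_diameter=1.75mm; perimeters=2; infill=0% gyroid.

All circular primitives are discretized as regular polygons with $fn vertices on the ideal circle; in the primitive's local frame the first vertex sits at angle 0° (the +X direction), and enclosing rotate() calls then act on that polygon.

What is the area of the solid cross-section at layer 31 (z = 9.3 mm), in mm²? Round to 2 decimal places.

At z = 9.3 mm: the r=8.5 cylinder gives a regular 24-gon of circumradius 8.5 (constant along its height) (area = (24/2)·8.500²·sin(360°/24) = 224.40 mm²). Overall, the cross-section is a single solid region. Net area = 224.40 mm².

224.40 mm²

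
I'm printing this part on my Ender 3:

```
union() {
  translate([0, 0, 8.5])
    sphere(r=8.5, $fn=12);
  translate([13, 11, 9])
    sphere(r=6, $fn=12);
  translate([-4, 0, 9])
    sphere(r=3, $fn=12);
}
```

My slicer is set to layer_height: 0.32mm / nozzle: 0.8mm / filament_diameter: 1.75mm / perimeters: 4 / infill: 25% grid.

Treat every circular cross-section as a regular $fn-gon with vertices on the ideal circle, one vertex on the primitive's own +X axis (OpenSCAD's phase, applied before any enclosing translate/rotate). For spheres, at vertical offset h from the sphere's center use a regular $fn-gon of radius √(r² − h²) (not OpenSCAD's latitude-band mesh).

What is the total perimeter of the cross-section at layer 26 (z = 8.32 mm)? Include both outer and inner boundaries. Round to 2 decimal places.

At z = 8.32 mm: the sphere: section is a regular 12-gon, circumradius = √(r²−h²) = √(8.5²−0.18²) = 8.498 (perimeter = 2·12·8.498·sin(180°/12) = 52.79 mm); the sphere at (13, 11): section is a regular 12-gon, circumradius = √(r²−h²) = √(6²−0.68²) = 5.961 (perimeter = 2·12·5.961·sin(180°/12) = 37.03 mm); the r=3 sphere at (-4, 0) slices to a regular 12-gon of circumradius 2.922 (√(r²−h²) with h=0.68 from center) (perimeter = 2·12·2.922·sin(180°/12) = 18.15 mm); Combining (union): the regions partially overlap (shared area 25.61 mm²), so the edge portions inside another operand are dropped and the merged outline is re-measured after clipping — boundary = 89.82 mm. Overall, the cross-section has 2 separate islands. Total boundary length (outer) = 89.82 mm.

89.82 mm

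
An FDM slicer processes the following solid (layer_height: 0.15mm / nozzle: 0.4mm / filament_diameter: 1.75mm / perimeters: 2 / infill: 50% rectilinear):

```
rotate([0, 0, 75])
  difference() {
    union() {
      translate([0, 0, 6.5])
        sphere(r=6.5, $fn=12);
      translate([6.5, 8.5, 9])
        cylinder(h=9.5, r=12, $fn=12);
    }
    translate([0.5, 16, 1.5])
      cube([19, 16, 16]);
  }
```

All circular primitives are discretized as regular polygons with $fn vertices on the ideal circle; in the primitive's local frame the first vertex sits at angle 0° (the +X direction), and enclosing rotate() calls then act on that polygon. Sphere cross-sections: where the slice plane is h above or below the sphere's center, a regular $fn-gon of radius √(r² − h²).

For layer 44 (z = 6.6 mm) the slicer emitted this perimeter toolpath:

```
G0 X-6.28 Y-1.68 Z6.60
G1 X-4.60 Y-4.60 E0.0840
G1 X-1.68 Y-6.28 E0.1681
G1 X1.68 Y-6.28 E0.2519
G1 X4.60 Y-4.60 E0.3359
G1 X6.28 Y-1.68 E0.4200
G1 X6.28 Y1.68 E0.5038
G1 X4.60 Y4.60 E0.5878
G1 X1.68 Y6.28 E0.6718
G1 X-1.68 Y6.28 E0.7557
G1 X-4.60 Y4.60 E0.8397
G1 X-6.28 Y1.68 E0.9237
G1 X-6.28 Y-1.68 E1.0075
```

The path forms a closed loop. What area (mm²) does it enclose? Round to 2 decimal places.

Apply the shoelace formula to the sequence of (X, Y) vertices; enclosed area = 126.84 mm².

126.84 mm²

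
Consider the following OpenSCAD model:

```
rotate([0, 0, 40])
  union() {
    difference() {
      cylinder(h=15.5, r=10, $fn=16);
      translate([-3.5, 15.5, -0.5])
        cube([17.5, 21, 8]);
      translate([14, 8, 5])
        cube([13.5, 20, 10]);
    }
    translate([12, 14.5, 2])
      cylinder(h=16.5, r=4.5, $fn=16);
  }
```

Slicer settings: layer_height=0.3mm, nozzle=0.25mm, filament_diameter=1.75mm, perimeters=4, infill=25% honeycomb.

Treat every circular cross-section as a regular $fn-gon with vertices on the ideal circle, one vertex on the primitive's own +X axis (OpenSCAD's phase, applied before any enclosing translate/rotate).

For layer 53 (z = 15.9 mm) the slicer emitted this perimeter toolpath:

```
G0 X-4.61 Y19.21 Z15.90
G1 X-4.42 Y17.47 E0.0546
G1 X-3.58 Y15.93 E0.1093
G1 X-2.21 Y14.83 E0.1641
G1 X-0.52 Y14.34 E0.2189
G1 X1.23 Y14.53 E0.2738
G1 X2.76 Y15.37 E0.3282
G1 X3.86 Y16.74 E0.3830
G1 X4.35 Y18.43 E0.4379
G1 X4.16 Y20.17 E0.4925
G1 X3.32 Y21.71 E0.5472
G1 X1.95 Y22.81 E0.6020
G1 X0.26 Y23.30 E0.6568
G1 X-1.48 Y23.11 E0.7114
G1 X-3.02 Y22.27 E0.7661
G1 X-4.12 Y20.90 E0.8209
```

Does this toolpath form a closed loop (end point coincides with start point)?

Start point (G0): (-4.61, 19.21). End point (last G1): the path does not return to the start — open.

no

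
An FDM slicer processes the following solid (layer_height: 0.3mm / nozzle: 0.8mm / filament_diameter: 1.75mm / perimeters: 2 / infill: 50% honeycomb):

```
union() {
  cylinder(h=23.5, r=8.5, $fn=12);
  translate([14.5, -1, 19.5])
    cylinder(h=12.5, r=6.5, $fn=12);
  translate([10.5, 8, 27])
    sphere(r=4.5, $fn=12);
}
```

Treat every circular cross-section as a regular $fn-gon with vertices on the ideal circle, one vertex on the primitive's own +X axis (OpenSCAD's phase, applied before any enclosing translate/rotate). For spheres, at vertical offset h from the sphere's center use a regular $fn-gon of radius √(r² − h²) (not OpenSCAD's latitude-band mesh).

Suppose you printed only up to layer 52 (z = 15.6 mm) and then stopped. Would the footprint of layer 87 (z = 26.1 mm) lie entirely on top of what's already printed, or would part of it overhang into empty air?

Compare the two slices. At z = 15.6: the r=8.5 cylinder gives a regular 12-gon of circumradius 8.5 (constant along its height) (area = (12/2)·8.500²·sin(360°/12) = 216.75 mm²); the cylinder at (14.5, -1) does not reach this height (z outside [19.5, 32]); the sphere at (10.5, 8) is not intersected at this z (|z−center|=11.400 > r=4.5); Merging all regions: only the r=8.5 cylinder is present, so the union is just that shape — area = 216.75 mm². At z = 26.1: the cylinder does not reach this height (z outside [0, 23.5]); the cylinder at (14.5, -1): section is a regular 12-gon, circumradius r=6.5 (area = (12/2)·6.500²·sin(360°/12) = 126.75 mm²); the sphere at (10.5, 8): section is a regular 12-gon, circumradius = √(r²−h²) = √(4.5²−0.9²) = 4.409 (area = (12/2)·4.409²·sin(360°/12) = 58.32 mm²); Combining (union): the regions partially overlap — summed areas 185.07 mm² minus the doubly-counted overlap 2.15 mm² gives 182.92 mm² — area = 182.92 mm². Checking containment: at z = 26.1 the cross-section extends beyond the z = 15.6 cross-section by about 182.59 mm².

part overhangs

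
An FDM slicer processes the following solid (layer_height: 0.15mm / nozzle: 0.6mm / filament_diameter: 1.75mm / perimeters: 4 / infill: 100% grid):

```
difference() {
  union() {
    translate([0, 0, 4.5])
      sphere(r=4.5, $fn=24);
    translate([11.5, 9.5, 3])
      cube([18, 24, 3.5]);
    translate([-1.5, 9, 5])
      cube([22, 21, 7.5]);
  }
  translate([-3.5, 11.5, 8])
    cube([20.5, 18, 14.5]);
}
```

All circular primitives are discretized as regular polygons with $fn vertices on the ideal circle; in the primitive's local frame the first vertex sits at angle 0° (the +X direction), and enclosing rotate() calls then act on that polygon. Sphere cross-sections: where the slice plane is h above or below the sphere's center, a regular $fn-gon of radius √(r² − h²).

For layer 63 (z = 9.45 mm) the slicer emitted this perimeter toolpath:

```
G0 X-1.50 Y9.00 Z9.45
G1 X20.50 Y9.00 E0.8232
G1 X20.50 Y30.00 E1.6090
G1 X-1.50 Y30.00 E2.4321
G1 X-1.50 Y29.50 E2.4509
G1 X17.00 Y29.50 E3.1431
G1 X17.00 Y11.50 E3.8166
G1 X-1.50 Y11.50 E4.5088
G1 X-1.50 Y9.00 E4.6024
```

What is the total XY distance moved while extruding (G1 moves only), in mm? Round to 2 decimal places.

Sum the Euclidean lengths of each G1 segment: total = 123.00 mm.

123.00 mm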